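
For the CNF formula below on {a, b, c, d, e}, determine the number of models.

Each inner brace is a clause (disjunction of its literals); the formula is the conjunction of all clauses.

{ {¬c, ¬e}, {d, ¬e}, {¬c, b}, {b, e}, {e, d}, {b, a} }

There are 2^5 = 32 truth assignments over (a, b, c, d, e).
Split on c. With c = True, the clauses containing c are satisfied and ¬c drops from the rest; 2 of the 2^4 = 16 assignments to the other variables satisfy what remains.
With c = False, by the same count on the reduced clause set, 5 assignments work.
(One model: a=F, b=T, c=F, d=T, e=F.)
Total: 2 + 5 = 7.

7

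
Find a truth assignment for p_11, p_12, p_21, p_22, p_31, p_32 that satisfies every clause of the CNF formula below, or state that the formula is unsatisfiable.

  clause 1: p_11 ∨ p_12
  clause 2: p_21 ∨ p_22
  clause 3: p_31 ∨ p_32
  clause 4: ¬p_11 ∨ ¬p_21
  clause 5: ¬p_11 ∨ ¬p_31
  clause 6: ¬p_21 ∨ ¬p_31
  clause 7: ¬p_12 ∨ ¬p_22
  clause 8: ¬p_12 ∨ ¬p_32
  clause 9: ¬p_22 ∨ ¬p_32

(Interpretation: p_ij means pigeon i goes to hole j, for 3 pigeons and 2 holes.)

Branch on p_11: set p_11 = True.
The clause (¬p_21) is unit, so p_21 = False.
The clause (p_22) is unit, so p_22 = True.
The clause (¬p_31) is unit, so p_31 = False.
The clause (p_32) is unit, so p_32 = True.
But (¬p_32) is also a unit clause — contradiction.
So p_11 must be the other value — set p_11 = False.
The clause (p_12) is unit, so p_12 = True.
The clause (¬p_22) is unit, so p_22 = False.
The clause (p_21) is unit, so p_21 = True.
The clause (¬p_31) is unit, so p_31 = False.
The clause (p_32) is unit, so p_32 = True.
But (¬p_32) is also a unit clause — contradiction.
Both values of p_11 lead to a conflict.

UNSATISFIABLE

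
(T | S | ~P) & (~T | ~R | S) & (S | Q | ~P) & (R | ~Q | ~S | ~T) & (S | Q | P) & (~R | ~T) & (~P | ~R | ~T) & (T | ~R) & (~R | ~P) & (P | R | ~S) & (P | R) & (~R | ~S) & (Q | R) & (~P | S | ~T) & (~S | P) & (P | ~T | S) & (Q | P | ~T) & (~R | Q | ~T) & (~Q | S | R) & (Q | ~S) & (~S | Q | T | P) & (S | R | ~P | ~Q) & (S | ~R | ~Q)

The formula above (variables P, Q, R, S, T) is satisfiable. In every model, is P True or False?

Suppose P = 0.
(R) alone gives R = 1.
(~T) alone gives T = 0.
But (T) is also a unit clause — contradiction.
So every satisfying assignment has P = True.

True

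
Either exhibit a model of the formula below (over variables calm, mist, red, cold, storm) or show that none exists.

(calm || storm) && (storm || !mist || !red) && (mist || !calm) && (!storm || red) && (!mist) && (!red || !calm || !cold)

calm=false; mist=false; red=true; cold=true; storm=true

Unit clause (!mist) forces mist = false.
Unit clause (!calm) forces calm = false.
Unit clause (storm) forces storm = true.
Unit clause (red) forces red = true.
All clauses hold; cold can take either value.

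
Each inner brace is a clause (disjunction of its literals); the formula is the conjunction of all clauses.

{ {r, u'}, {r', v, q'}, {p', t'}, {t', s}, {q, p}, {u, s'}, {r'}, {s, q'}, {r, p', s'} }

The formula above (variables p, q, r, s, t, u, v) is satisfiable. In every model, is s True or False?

Suppose s = 1.
The clause (u) is unit, so u = 1.
The clause (r) is unit, so r = 1.
Now (r') is unsatisfied and unit — conflict.
So every satisfying assignment has s = False.

False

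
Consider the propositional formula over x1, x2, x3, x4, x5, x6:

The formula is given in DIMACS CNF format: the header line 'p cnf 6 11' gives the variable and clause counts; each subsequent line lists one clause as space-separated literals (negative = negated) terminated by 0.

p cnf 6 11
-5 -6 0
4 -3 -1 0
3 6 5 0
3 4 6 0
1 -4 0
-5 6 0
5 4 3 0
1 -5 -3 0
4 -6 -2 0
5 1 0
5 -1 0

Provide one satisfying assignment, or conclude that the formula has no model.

Branch on x5: set x5 = False.
From the singleton clause (x1), x1 = True.
That conflicts with the unit clause (¬x1).
So x5 must be the other value — set x5 = True.
From the singleton clause (¬x6), x6 = False.
That conflicts with the unit clause (x6).
Both values of x5 lead to a conflict.

UNSATISFIABLE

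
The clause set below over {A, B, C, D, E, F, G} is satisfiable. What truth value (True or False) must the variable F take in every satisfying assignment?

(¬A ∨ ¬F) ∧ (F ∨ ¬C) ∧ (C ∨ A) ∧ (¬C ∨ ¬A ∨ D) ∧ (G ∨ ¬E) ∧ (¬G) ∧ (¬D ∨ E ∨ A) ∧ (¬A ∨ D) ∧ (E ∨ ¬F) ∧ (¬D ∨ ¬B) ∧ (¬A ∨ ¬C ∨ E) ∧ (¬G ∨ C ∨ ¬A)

Suppose F = True.
(¬A) alone gives A = False.
(C) alone gives C = True.
(¬G) alone gives G = False.
(¬E) alone gives E = False.
But (E) is also a unit clause — contradiction.
So every satisfying assignment has F = False.

False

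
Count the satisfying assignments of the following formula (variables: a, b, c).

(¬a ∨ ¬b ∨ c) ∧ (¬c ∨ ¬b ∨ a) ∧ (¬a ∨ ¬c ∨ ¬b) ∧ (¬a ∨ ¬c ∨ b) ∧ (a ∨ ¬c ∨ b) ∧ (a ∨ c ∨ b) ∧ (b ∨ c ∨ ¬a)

1

There are 2^3 = 8 truth assignments over (a, b, c).
Check each against the 7 clauses (columns in the order a, b, c):
  F F F  ✗ fails (a ∨ c ∨ b)
  F F T  ✗ fails (a ∨ ¬c ∨ b)
  F T F  ✓ satisfies all
  F T T  ✗ fails (¬c ∨ ¬b ∨ a)
  T F F  ✗ fails (b ∨ c ∨ ¬a)
  T F T  ✗ fails (¬a ∨ ¬c ∨ b)
  T T F  ✗ fails (¬a ∨ ¬b ∨ c)
  T T T  ✗ fails (¬a ∨ ¬c ∨ ¬b)
1 of the 8 rows is a model.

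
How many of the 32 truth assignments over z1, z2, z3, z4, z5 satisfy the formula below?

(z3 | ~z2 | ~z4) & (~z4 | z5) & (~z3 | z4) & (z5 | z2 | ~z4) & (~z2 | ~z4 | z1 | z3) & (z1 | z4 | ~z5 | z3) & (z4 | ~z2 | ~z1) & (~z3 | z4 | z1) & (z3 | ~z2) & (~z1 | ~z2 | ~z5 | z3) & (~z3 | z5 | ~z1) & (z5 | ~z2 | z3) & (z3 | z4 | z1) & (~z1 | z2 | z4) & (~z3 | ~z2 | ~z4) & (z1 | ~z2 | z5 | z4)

There are 2^5 = 32 truth assignments over (z1, z2, z3, z4, z5).
Split on z3. With z3 = 1, the clauses containing z3 are satisfied and ~z3 drops from the rest; 2 of the 2^4 = 16 assignments to the other variables satisfy what remains.
With z3 = 0, by the same count on the reduced clause set, 2 assignments work.
(One model: z1=F, z2=F, z3=F, z4=T, z5=T.)
Total: 2 + 2 = 4.

4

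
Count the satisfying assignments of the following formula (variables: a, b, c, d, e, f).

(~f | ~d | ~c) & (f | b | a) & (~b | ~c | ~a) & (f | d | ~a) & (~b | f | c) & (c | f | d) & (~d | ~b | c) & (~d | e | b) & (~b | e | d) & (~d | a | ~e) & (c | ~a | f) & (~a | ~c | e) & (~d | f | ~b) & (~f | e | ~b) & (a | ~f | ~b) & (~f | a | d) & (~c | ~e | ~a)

There are 2^6 = 64 truth assignments over (a, b, c, d, e, f).
Split on e. With e = 1, the clauses containing e are satisfied and ~e drops from the rest; 4 of the 2^5 = 32 assignments to the other variables satisfy what remains.
With e = 0, by the same count on the reduced clause set, 1 assignment works.
Total: 4 + 1 = 5.

5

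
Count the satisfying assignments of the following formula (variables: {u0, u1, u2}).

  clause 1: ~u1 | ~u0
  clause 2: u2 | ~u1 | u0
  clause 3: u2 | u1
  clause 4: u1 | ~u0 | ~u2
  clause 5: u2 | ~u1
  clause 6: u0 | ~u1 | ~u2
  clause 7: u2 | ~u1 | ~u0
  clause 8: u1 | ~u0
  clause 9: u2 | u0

1

There are 2^3 = 8 truth assignments over (u0, u1, u2).
Check each against the 9 clauses (columns in the order u0, u1, u2):
  F F F  ✗ fails (u2 | u1)
  F F T  ✓ satisfies all
  F T F  ✗ fails (u2 | ~u1 | u0)
  F T T  ✗ fails (u0 | ~u1 | ~u2)
  T F F  ✗ fails (u2 | u1)
  T F T  ✗ fails (u1 | ~u0 | ~u2)
  T T F  ✗ fails (~u1 | ~u0)
  T T T  ✗ fails (~u1 | ~u0)
1 of the 8 rows is a model.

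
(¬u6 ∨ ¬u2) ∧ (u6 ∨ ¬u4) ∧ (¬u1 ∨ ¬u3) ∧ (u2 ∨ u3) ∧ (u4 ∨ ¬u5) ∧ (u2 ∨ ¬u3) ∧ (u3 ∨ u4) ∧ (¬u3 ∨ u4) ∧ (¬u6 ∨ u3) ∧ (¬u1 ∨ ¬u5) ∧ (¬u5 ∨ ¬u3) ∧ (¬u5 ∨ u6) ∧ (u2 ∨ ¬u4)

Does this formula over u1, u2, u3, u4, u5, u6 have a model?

Case u6 = False:
Unit clause (¬u4) forces u4 = False.
Unit clause (¬u5) forces u5 = False.
Unit clause (u3) forces u3 = True.
But (¬u3) is also a unit clause — contradiction.
So u6 must be the other value — set u6 = True.
Unit clause (¬u2) forces u2 = False.
Unit clause (u3) forces u3 = True.
But (¬u3) is also a unit clause — contradiction.
Both values of u6 lead to a conflict.
No assignment satisfies every clause.

Unsatisfiable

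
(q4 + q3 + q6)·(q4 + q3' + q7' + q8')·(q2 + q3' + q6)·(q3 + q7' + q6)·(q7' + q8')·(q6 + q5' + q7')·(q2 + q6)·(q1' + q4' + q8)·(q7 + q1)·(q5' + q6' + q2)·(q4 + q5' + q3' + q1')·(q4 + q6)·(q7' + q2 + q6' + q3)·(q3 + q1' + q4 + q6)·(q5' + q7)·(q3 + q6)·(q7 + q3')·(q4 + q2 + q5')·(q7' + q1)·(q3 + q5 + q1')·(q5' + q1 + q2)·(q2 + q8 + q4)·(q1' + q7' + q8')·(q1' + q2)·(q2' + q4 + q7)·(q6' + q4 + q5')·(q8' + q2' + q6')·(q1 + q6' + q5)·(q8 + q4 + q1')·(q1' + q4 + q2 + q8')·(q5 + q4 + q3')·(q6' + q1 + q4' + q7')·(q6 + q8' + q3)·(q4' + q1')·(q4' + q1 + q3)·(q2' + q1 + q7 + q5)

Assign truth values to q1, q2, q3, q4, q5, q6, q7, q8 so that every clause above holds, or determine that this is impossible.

UNSATISFIABLE

Branch on q7: set q7 = 0.
(q1) alone gives q1 = 1.
(q5') alone gives q5 = 0.
(q3') alone gives q3 = 0.
Now (q3) is unsatisfied and unit — conflict.
So q7 must be the other value — set q7 = 1.
(q8') alone gives q8 = 0.
(q1) alone gives q1 = 1.
(q4') alone gives q4 = 0.
Now (q4) is unsatisfied and unit — conflict.
Both values of q7 lead to a conflict.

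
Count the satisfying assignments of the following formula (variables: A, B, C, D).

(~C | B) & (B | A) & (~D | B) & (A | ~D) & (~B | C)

There are 2^4 = 16 truth assignments over (A, B, C, D).
Check each against the 5 clauses (columns in the order A, B, C, D):
  F F F F  ✗ fails (B | A)
  F F F T  ✗ fails (B | A)
  F F T F  ✗ fails (~C | B)
  F F T T  ✗ fails (~C | B)
  F T F F  ✗ fails (~B | C)
  F T F T  ✗ fails (A | ~D)
  F T T F  ✓ satisfies all
  F T T T  ✗ fails (A | ~D)
  T F F F  ✓ satisfies all
  T F F T  ✗ fails (~D | B)
  T F T F  ✗ fails (~C | B)
  T F T T  ✗ fails (~C | B)
  T T F F  ✗ fails (~B | C)
  T T F T  ✗ fails (~B | C)
  T T T F  ✓ satisfies all
  T T T T  ✓ satisfies all
4 of the 16 rows are models.

4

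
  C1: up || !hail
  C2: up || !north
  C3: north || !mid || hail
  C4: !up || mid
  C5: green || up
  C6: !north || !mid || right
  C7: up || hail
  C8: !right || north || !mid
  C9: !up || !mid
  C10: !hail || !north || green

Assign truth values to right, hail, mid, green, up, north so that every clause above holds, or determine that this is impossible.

UNSATISFIABLE

Try up = true.
The clause (mid) is unit, so mid = true.
Now (!mid) is unsatisfied and unit — conflict.
So up must be the other value — set up = false.
The clause (!hail) is unit, so hail = false.
Now (hail) is unsatisfied and unit — conflict.
Both values of up lead to a conflict.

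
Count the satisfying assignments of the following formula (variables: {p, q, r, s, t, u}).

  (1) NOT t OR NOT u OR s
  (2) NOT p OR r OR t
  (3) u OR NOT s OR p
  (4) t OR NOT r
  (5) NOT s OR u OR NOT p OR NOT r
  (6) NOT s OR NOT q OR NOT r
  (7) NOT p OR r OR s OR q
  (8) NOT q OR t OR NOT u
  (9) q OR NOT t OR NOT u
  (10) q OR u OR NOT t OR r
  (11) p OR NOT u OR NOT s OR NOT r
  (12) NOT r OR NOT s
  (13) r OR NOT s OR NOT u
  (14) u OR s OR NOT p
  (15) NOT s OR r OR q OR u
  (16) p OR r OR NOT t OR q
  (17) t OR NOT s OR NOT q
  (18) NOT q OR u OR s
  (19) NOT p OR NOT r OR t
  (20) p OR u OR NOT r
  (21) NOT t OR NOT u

There are 2^6 = 64 truth assignments over (p, q, r, s, t, u).
Split on q. With q = true, the clauses containing q are satisfied and NOT q drops from the rest; 1 of the 2^5 = 32 assignments to the other variables satisfy what remains.
With q = false, by the same count on the reduced clause set, 2 assignments work.
(One model: p=F, q=F, r=F, s=F, t=F, u=F.)
Total: 1 + 2 = 3.

3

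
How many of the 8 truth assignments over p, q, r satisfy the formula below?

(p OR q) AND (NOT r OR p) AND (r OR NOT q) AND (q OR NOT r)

2

There are 2^3 = 8 truth assignments over (p, q, r).
Check each against the 4 clauses (columns in the order p, q, r):
  F F F  ✗ fails (p OR q)
  F F T  ✗ fails (p OR q)
  F T F  ✗ fails (r OR NOT q)
  F T T  ✗ fails (NOT r OR p)
  T F F  ✓ satisfies all
  T F T  ✗ fails (q OR NOT r)
  T T F  ✗ fails (r OR NOT q)
  T T T  ✓ satisfies all
2 of the 8 rows are models.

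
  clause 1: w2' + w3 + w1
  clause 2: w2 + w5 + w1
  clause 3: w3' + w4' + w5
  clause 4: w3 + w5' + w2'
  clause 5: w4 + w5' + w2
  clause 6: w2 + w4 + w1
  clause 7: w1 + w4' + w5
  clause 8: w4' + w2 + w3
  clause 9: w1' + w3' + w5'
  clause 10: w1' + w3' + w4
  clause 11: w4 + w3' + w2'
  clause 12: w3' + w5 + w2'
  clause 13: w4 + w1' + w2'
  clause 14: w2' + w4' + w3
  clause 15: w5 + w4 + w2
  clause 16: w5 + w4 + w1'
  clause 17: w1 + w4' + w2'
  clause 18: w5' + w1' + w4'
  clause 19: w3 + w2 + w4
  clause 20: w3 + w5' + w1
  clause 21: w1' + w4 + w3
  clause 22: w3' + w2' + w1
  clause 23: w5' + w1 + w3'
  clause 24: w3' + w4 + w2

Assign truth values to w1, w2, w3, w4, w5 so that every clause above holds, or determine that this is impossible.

UNSATISFIABLE

Try w2 = 0.
Try w5 = 1.
Unit clause (w4) forces w4 = 1.
Unit clause (w3) forces w3 = 1.
Unit clause (w1') forces w1 = 0.
That conflicts with the unit clause (w1).
Backtrack on w5: now try w5 = 0.
Unit clause (w1) forces w1 = 1.
Unit clause (w4) forces w4 = 1.
Unit clause (w3') forces w3 = 0.
That conflicts with the unit clause (w3).
Neither w5 = 1 nor w5 = 0 works.
Backtrack on w2: now try w2 = 1.
Try w3 = 1.
Unit clause (w4) forces w4 = 1.
Unit clause (w5) forces w5 = 1.
Unit clause (w1') forces w1 = 0.
That conflicts with the unit clause (w1).
Backtrack on w3: now try w3 = 0.
Unit clause (w1) forces w1 = 1.
Unit clause (w5') forces w5 = 0.
Unit clause (w4) forces w4 = 1.
That conflicts with the unit clause (w4').
Neither w3 = 1 nor w3 = 0 works.
Neither w2 = 1 nor w2 = 0 works.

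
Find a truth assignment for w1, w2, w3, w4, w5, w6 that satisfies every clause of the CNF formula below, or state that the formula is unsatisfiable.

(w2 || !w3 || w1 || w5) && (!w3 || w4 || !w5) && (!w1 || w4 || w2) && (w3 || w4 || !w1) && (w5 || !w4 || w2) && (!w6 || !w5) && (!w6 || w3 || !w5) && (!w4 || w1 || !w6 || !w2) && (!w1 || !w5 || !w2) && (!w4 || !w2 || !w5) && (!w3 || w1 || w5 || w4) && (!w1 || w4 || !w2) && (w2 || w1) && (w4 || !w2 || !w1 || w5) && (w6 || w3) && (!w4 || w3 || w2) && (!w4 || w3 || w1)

Suppose w6 = false.
From the singleton clause (w3), w3 = true.
Suppose w4 = true.
Suppose w5 = false.
From the singleton clause (w2), w2 = true.
Every clause is now satisfied; w1 is unconstrained.

w1 ↦ true, w2 ↦ true, w3 ↦ true, w4 ↦ true, w5 ↦ false, w6 ↦ false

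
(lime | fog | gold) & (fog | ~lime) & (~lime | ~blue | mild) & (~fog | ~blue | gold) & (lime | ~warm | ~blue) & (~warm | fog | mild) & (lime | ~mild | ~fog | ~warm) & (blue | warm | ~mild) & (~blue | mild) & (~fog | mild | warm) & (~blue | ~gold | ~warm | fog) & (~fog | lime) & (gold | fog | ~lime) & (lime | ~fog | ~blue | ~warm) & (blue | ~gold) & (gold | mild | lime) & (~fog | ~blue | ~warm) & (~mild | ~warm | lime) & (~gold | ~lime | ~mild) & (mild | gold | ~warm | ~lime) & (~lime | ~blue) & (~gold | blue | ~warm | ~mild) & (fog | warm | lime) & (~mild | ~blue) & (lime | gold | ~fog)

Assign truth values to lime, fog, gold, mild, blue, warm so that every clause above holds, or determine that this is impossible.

Try fog = 1.
(lime) alone gives lime = 1.
(~blue) alone gives blue = 0.
(~gold) alone gives gold = 0.
Try warm = 1.
(mild) alone gives mild = 1.
Every clause now holds.

lime ↦ 1,  fog ↦ 1,  gold ↦ 0,  mild ↦ 1,  blue ↦ 0,  warm ↦ 1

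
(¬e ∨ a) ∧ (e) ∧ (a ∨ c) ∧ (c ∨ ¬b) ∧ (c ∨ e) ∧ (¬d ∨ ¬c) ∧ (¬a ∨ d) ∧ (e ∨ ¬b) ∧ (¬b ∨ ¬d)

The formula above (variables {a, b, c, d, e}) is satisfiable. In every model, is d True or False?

True

Suppose d = False.
The clause (e) is unit, so e = True.
The clause (a) is unit, so a = True.
That conflicts with the unit clause (¬a).
So every satisfying assignment has d = True.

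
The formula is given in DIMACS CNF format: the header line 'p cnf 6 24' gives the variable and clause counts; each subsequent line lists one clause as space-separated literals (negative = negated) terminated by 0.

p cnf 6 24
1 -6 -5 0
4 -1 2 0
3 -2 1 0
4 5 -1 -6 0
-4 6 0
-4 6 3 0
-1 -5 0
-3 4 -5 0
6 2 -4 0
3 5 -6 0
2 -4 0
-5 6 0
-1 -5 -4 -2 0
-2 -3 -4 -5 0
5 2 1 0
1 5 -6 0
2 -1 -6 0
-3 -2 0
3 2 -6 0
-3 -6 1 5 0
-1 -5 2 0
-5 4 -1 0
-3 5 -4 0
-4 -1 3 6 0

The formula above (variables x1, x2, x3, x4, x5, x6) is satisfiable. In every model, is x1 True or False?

True

Suppose x1 = False.
Branch on x6: set x6 = False.
The clause (¬x4) is unit, so x4 = False.
The clause (¬x5) is unit, so x5 = False.
The clause (x2) is unit, so x2 = True.
The clause (x3) is unit, so x3 = True.
That conflicts with the unit clause (¬x3).
So x6 must be the other value — set x6 = True.
The clause (¬x5) is unit, so x5 = False.
That conflicts with the unit clause (x5).
Neither x6 = True nor x6 = False works.
So every satisfying assignment has x1 = True.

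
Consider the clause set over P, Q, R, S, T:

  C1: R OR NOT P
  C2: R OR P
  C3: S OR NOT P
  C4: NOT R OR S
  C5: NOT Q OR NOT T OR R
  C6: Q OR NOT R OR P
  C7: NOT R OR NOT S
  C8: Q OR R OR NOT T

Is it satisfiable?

No, unsatisfiable

Suppose R = true.
(S) alone gives S = true.
Now (NOT S) is unsatisfied and unit — conflict.
Backtrack on R: now try R = false.
(NOT P) alone gives P = false.
Now (P) is unsatisfied and unit — conflict.
Neither R = true nor R = false works.
No assignment satisfies every clause.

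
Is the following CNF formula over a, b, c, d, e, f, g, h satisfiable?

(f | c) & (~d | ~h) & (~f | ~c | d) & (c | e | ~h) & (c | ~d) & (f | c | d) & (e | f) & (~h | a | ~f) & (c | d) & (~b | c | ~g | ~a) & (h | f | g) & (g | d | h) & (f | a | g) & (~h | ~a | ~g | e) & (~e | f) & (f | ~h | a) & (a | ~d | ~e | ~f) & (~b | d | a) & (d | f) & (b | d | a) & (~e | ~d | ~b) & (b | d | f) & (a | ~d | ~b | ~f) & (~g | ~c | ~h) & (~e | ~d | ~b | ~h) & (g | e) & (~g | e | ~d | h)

Case f = 1:
Case d = 1:
(~h) alone gives h = 0.
(c) alone gives c = 1.
Case a = 1:
Case e = 1:
(~b) alone gives b = 0.
Every clause is now satisfied; g is unconstrained.
A satisfying assignment: a=1; b=0; c=1; d=1; e=1; f=1; g=1; h=0.

Yes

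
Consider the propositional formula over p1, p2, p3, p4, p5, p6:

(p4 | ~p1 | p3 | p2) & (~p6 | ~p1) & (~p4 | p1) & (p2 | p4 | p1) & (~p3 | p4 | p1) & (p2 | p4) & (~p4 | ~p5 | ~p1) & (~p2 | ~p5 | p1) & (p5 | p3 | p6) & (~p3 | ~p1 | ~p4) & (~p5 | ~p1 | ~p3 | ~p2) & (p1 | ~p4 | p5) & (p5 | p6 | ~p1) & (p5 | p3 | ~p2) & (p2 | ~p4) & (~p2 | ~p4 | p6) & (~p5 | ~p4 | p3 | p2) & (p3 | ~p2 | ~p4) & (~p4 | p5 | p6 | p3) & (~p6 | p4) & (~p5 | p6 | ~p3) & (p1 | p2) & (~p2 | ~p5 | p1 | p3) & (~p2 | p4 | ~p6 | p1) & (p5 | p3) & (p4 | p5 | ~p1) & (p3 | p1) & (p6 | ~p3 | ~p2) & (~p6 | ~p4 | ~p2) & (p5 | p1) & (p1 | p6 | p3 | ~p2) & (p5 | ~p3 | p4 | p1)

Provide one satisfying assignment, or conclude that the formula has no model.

p1 ↦ 1; p2 ↦ 1; p3 ↦ 0; p4 ↦ 0; p5 ↦ 1; p6 ↦ 0

Branch on p6: set p6 = 0.
Branch on p4: set p4 = 0.
The clause (p2) is unit, so p2 = 1.
The clause (~p3) is unit, so p3 = 0.
The clause (p5) is unit, so p5 = 1.
The clause (p1) is unit, so p1 = 1.
All clauses are satisfied.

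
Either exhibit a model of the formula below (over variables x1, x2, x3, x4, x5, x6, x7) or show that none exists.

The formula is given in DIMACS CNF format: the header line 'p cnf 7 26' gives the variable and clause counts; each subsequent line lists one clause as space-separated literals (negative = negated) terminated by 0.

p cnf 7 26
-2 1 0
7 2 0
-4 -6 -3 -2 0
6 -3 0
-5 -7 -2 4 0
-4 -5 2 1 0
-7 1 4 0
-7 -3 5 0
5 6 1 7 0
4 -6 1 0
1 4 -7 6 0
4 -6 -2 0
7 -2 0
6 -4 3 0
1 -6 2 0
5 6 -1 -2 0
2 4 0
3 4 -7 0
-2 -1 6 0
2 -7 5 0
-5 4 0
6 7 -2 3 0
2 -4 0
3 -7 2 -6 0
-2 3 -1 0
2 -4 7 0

Suppose x2 = False.
Unit clause (x7) forces x7 = True.
Unit clause (x4) forces x4 = True.
That conflicts with the unit clause (¬x4).
So x2 must be the other value — set x2 = True.
Unit clause (x1) forces x1 = True.
Unit clause (x7) forces x7 = True.
Unit clause (x6) forces x6 = True.
Unit clause (x4) forces x4 = True.
Unit clause (¬x3) forces x3 = False.
That conflicts with the unit clause (x3).
Either choice for x2 ends in contradiction.

UNSATISFIABLE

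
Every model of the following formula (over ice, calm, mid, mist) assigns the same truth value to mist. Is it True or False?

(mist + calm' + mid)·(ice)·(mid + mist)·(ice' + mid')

True

Suppose mist = 0.
(ice) alone gives ice = 1.
(mid) alone gives mid = 1.
Now (mid') is unsatisfied and unit — conflict.
So every satisfying assignment has mist = True.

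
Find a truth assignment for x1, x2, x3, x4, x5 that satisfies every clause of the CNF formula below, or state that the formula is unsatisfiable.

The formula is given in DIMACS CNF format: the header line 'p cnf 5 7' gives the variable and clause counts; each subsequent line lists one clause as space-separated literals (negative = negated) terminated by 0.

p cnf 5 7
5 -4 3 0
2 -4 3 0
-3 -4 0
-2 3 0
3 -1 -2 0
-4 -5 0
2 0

x1 ↦ True,  x2 ↦ True,  x3 ↦ True,  x4 ↦ False,  x5 ↦ True

From the singleton clause (x2), x2 = True.
From the singleton clause (x3), x3 = True.
From the singleton clause (¬x4), x4 = False.
No clause remains; x1, x5 are free.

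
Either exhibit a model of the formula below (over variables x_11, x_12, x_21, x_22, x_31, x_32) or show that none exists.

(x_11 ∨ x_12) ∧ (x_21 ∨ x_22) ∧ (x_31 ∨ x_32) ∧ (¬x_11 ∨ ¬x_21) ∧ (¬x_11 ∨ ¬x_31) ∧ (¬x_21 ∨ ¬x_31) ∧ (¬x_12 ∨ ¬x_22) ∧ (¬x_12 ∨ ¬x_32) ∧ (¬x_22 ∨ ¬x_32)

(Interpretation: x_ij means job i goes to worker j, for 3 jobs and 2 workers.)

Try x_11 = True.
Unit clause (¬x_21) forces x_21 = False.
Unit clause (x_22) forces x_22 = True.
Unit clause (¬x_31) forces x_31 = False.
Unit clause (x_32) forces x_32 = True.
But (¬x_32) is also a unit clause — contradiction.
That branch fails; take x_11 = False instead.
Unit clause (x_12) forces x_12 = True.
Unit clause (¬x_22) forces x_22 = False.
Unit clause (x_21) forces x_21 = True.
Unit clause (¬x_31) forces x_31 = False.
Unit clause (x_32) forces x_32 = True.
But (¬x_32) is also a unit clause — contradiction.
Both values of x_11 lead to a conflict.

UNSATISFIABLE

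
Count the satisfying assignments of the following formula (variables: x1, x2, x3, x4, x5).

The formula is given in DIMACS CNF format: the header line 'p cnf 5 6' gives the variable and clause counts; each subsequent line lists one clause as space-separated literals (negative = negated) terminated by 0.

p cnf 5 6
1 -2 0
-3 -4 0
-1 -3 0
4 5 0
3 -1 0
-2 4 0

There are 2^5 = 32 truth assignments over (x1, x2, x3, x4, x5).
Split on x1. With x1 = True, the clauses containing x1 are satisfied and ¬x1 drops from the rest; 0 of the 2^4 = 16 assignments to the other variables satisfy what remains.
With x1 = False, by the same count on the reduced clause set, 4 assignments work.
(One model: x1=F, x2=F, x3=F, x4=F, x5=T.)
Total: 0 + 4 = 4.

4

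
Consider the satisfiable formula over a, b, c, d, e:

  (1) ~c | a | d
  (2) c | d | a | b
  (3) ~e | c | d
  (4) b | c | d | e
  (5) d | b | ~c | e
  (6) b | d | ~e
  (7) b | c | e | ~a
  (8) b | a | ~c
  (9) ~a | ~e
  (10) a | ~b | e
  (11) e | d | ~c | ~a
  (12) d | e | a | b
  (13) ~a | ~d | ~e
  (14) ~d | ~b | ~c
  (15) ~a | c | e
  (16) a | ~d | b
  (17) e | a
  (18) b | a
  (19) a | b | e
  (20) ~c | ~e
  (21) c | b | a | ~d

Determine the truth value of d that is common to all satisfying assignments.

True

Suppose d = 0.
Case c = 0:
From the singleton clause (~e), e = 0.
From the singleton clause (b), b = 1.
From the singleton clause (a), a = 1.
But (~a) is also a unit clause — contradiction.
So c must be the other value — set c = 1.
From the singleton clause (a), a = 1.
From the singleton clause (~e), e = 0.
But (e) is also a unit clause — contradiction.
Neither c = 1 nor c = 0 works.
So every satisfying assignment has d = True.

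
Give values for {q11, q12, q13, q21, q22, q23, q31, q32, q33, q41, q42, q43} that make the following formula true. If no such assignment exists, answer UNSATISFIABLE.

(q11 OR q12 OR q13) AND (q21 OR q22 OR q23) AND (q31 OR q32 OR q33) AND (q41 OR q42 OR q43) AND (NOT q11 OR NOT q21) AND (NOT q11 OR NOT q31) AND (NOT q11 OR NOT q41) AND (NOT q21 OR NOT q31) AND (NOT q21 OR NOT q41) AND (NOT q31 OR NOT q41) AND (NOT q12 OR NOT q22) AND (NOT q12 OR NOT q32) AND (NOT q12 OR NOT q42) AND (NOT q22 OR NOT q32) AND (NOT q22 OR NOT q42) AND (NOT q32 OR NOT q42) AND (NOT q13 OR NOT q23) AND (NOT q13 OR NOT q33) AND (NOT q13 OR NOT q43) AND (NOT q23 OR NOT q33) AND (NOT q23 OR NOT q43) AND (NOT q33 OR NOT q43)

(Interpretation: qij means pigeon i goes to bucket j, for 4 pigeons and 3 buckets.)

UNSATISFIABLE

Branch on q11: set q11 = false.
Branch on q12: set q12 = true.
(NOT q22) alone gives q22 = false.
(NOT q32) alone gives q32 = false.
(NOT q42) alone gives q42 = false.
Branch on q21: set q21 = true.
(NOT q31) alone gives q31 = false.
(q33) alone gives q33 = true.
(NOT q41) alone gives q41 = false.
(q43) alone gives q43 = true.
But (NOT q43) is also a unit clause — contradiction.
Undo q21 and try q21 = false.
(q23) alone gives q23 = true.
(NOT q13) alone gives q13 = false.
(NOT q33) alone gives q33 = false.
(q31) alone gives q31 = true.
(NOT q41) alone gives q41 = false.
(q43) alone gives q43 = true.
But (NOT q43) is also a unit clause — contradiction.
Neither q21 = true nor q21 = false works.
Undo q12 and try q12 = false.
(q13) alone gives q13 = true.
(NOT q23) alone gives q23 = false.
(NOT q33) alone gives q33 = false.
(NOT q43) alone gives q43 = false.
Branch on q21: set q21 = true.
(NOT q31) alone gives q31 = false.
(q32) alone gives q32 = true.
(NOT q41) alone gives q41 = false.
(q42) alone gives q42 = true.
But (NOT q42) is also a unit clause — contradiction.
Undo q21 and try q21 = false.
(q22) alone gives q22 = true.
(NOT q32) alone gives q32 = false.
(q31) alone gives q31 = true.
(NOT q41) alone gives q41 = false.
(q42) alone gives q42 = true.
But (NOT q42) is also a unit clause — contradiction.
Neither q21 = true nor q21 = false works.
Neither q12 = true nor q12 = false works.
Undo q11 and try q11 = true.
(NOT q21) alone gives q21 = false.
(NOT q31) alone gives q31 = false.
(NOT q41) alone gives q41 = false.
Branch on q22: set q22 = true.
(NOT q12) alone gives q12 = false.
(NOT q32) alone gives q32 = false.
(q33) alone gives q33 = true.
(NOT q42) alone gives q42 = false.
(q43) alone gives q43 = true.
But (NOT q43) is also a unit clause — contradiction.
Undo q22 and try q22 = false.
(q23) alone gives q23 = true.
(NOT q13) alone gives q13 = false.
(NOT q33) alone gives q33 = false.
(q32) alone gives q32 = true.
(NOT q12) alone gives q12 = false.
(NOT q42) alone gives q42 = false.
(q43) alone gives q43 = true.
But (NOT q43) is also a unit clause — contradiction.
Neither q22 = true nor q22 = false works.
Neither q11 = true nor q11 = false works.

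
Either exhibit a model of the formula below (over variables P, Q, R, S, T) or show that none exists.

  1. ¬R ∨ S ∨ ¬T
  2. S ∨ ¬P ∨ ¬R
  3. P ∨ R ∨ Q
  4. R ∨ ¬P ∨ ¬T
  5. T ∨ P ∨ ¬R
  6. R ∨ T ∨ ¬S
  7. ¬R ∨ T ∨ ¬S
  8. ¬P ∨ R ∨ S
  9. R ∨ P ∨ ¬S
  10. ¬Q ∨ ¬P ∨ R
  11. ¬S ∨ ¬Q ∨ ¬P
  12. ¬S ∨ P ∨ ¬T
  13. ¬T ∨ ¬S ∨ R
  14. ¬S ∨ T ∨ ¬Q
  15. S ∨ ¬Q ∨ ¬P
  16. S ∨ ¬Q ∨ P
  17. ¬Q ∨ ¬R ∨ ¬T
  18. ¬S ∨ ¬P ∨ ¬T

UNSATISFIABLE

Case R = False:
Case P = True:
Unit clause (¬T) forces T = False.
Unit clause (¬S) forces S = False.
Now (S) is unsatisfied and unit — conflict.
Backtrack on P: now try P = False.
Unit clause (Q) forces Q = True.
Unit clause (¬S) forces S = False.
Now (S) is unsatisfied and unit — conflict.
Either choice for P ends in contradiction.
Backtrack on R: now try R = True.
Case S = True:
Unit clause (T) forces T = True.
Unit clause (P) forces P = True.
Now (¬P) is unsatisfied and unit — conflict.
Backtrack on S: now try S = False.
Unit clause (¬T) forces T = False.
Unit clause (¬P) forces P = False.
Now (P) is unsatisfied and unit — conflict.
Either choice for S ends in contradiction.
Either choice for R ends in contradiction.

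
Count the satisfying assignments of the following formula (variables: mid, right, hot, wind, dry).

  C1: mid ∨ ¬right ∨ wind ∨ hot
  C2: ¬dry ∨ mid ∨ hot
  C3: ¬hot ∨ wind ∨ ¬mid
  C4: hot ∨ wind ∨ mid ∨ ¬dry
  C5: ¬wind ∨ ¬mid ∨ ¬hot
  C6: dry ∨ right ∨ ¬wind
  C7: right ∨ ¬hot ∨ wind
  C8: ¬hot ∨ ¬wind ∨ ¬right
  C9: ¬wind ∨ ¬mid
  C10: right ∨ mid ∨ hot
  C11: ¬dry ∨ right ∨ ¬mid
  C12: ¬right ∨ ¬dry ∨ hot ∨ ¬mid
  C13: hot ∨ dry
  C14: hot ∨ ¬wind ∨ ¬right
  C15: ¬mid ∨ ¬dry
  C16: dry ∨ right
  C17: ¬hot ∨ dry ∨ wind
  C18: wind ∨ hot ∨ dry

2

There are 2^5 = 32 truth assignments over (mid, right, hot, wind, dry).
Split on mid. With mid = True, the clauses containing mid are satisfied and ¬mid drops from the rest; 0 of the 2^4 = 16 assignments to the other variables satisfy what remains.
With mid = False, by the same count on the reduced clause set, 2 assignments work.
(One model: mid=F, right=F, hot=T, wind=T, dry=T.)
Total: 0 + 2 = 2.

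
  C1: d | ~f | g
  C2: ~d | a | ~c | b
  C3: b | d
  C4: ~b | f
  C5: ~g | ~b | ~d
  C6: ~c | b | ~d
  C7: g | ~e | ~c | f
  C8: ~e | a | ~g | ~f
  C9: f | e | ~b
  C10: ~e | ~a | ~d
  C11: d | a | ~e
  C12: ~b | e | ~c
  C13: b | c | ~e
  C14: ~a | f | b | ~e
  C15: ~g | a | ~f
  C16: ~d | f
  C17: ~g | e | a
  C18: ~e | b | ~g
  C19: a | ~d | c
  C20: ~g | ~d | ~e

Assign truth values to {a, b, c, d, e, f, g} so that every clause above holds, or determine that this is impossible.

Branch on b: set b = 0.
The clause (d) is unit, so d = 1.
The clause (~c) is unit, so c = 0.
The clause (~e) is unit, so e = 0.
The clause (f) is unit, so f = 1.
The clause (a) is unit, so a = 1.
All clauses hold; g can take either value.

a: 1,  b: 0,  c: 0,  d: 1,  e: 0,  f: 1,  g: 1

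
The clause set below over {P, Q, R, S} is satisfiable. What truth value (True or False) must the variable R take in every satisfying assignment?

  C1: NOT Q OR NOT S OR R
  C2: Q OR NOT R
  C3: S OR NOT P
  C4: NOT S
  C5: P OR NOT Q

Suppose R = true.
Unit clause (Q) forces Q = true.
Unit clause (NOT S) forces S = false.
Unit clause (NOT P) forces P = false.
Now (P) is unsatisfied and unit — conflict.
So every satisfying assignment has R = False.

False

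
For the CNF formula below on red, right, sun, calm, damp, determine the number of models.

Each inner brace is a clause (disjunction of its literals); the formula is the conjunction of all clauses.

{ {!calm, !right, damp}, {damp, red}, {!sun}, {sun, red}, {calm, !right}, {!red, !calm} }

There are 2^5 = 32 truth assignments over (red, right, sun, calm, damp).
Split on sun. With sun = true, the clauses containing sun are satisfied and !sun drops from the rest; 0 of the 2^4 = 16 assignments to the other variables satisfy what remains.
With sun = false, by the same count on the reduced clause set, 2 assignments work.
(One model: red=T, right=F, sun=F, calm=F, damp=F.)
Total: 0 + 2 = 2.

2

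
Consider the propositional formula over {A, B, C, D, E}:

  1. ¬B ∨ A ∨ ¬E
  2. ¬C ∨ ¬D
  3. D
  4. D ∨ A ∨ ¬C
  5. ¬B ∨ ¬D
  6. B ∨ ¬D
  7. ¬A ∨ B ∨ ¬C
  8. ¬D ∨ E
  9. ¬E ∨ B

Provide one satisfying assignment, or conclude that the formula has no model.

UNSATISFIABLE

From the singleton clause (D), D = True.
From the singleton clause (¬C), C = False.
From the singleton clause (¬B), B = False.
But (B) is also a unit clause — contradiction.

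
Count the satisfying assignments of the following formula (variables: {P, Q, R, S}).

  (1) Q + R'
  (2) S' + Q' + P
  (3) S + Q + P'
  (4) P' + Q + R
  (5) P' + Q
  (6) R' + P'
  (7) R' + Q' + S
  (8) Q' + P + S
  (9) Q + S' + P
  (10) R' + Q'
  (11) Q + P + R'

There are 2^4 = 16 truth assignments over (P, Q, R, S).
Split on R. With R = 1, the clauses containing R are satisfied and R' drops from the rest; 0 of the 2^3 = 8 assignments to the other variables satisfy what remains.
With R = 0, by the same count on the reduced clause set, 3 assignments work.
(One model: P=F, Q=F, R=F, S=F.)
Total: 0 + 3 = 3.

3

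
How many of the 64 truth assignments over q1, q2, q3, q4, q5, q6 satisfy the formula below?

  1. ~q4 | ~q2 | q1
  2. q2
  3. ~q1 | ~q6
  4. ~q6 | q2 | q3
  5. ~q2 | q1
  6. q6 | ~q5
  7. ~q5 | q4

4

There are 2^6 = 64 truth assignments over (q1, q2, q3, q4, q5, q6).
Split on q6. With q6 = 1, the clauses containing q6 are satisfied and ~q6 drops from the rest; 0 of the 2^5 = 32 assignments to the other variables satisfy what remains.
With q6 = 0, by the same count on the reduced clause set, 4 assignments work.
Total: 0 + 4 = 4.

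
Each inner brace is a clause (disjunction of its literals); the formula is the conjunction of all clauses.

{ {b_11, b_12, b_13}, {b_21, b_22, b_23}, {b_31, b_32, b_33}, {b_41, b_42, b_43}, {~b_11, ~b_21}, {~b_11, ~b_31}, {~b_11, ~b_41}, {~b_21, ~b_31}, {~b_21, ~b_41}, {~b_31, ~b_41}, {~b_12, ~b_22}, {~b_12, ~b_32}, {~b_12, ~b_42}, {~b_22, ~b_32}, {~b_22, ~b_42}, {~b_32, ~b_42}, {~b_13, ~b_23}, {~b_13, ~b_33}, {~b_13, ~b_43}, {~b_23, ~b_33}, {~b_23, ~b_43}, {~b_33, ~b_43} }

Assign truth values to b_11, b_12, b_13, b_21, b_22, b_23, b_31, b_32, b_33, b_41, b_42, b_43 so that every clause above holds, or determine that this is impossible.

Branch on b_11: set b_11 = 0.
Branch on b_12: set b_12 = 1.
The clause (~b_22) is unit, so b_22 = 0.
The clause (~b_32) is unit, so b_32 = 0.
The clause (~b_42) is unit, so b_42 = 0.
Branch on b_21: set b_21 = 1.
The clause (~b_31) is unit, so b_31 = 0.
The clause (b_33) is unit, so b_33 = 1.
The clause (~b_41) is unit, so b_41 = 0.
The clause (b_43) is unit, so b_43 = 1.
That conflicts with the unit clause (~b_43).
Backtrack on b_21: now try b_21 = 0.
The clause (b_23) is unit, so b_23 = 1.
The clause (~b_13) is unit, so b_13 = 0.
The clause (~b_33) is unit, so b_33 = 0.
The clause (b_31) is unit, so b_31 = 1.
The clause (~b_41) is unit, so b_41 = 0.
The clause (b_43) is unit, so b_43 = 1.
That conflicts with the unit clause (~b_43).
Either choice for b_21 ends in contradiction.
Backtrack on b_12: now try b_12 = 0.
The clause (b_13) is unit, so b_13 = 1.
The clause (~b_23) is unit, so b_23 = 0.
The clause (~b_33) is unit, so b_33 = 0.
The clause (~b_43) is unit, so b_43 = 0.
Branch on b_21: set b_21 = 1.
The clause (~b_31) is unit, so b_31 = 0.
The clause (b_32) is unit, so b_32 = 1.
The clause (~b_41) is unit, so b_41 = 0.
The clause (b_42) is unit, so b_42 = 1.
That conflicts with the unit clause (~b_42).
Backtrack on b_21: now try b_21 = 0.
The clause (b_22) is unit, so b_22 = 1.
The clause (~b_32) is unit, so b_32 = 0.
The clause (b_31) is unit, so b_31 = 1.
The clause (~b_41) is unit, so b_41 = 0.
The clause (b_42) is unit, so b_42 = 1.
That conflicts with the unit clause (~b_42).
Either choice for b_21 ends in contradiction.
Either choice for b_12 ends in contradiction.
Backtrack on b_11: now try b_11 = 1.
The clause (~b_21) is unit, so b_21 = 0.
The clause (~b_31) is unit, so b_31 = 0.
The clause (~b_41) is unit, so b_41 = 0.
Branch on b_22: set b_22 = 1.
The clause (~b_12) is unit, so b_12 = 0.
The clause (~b_32) is unit, so b_32 = 0.
The clause (b_33) is unit, so b_33 = 1.
The clause (~b_42) is unit, so b_42 = 0.
The clause (b_43) is unit, so b_43 = 1.
That conflicts with the unit clause (~b_43).
Backtrack on b_22: now try b_22 = 0.
The clause (b_23) is unit, so b_23 = 1.
The clause (~b_13) is unit, so b_13 = 0.
The clause (~b_33) is unit, so b_33 = 0.
The clause (b_32) is unit, so b_32 = 1.
The clause (~b_12) is unit, so b_12 = 0.
The clause (~b_42) is unit, so b_42 = 0.
The clause (b_43) is unit, so b_43 = 1.
That conflicts with the unit clause (~b_43).
Either choice for b_22 ends in contradiction.
Either choice for b_11 ends in contradiction.

UNSATISFIABLE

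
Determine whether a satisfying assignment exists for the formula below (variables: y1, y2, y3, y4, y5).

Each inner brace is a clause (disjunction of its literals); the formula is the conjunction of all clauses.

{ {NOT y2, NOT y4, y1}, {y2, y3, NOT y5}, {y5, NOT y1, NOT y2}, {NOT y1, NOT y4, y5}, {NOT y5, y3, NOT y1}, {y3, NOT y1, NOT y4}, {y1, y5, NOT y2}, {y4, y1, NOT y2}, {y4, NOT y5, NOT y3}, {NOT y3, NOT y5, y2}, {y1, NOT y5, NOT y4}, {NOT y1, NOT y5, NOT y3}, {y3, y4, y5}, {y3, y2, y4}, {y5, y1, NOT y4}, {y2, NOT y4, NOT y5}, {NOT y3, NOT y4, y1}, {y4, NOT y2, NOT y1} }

Yes

Case y2 = false:
Case y3 = true:
Unit clause (NOT y5) forces y5 = false.
Case y1 = true:
Unit clause (NOT y4) forces y4 = false.
Every clause now holds.
A satisfying assignment: y1: true, y2: false, y3: true, y4: false, y5: false.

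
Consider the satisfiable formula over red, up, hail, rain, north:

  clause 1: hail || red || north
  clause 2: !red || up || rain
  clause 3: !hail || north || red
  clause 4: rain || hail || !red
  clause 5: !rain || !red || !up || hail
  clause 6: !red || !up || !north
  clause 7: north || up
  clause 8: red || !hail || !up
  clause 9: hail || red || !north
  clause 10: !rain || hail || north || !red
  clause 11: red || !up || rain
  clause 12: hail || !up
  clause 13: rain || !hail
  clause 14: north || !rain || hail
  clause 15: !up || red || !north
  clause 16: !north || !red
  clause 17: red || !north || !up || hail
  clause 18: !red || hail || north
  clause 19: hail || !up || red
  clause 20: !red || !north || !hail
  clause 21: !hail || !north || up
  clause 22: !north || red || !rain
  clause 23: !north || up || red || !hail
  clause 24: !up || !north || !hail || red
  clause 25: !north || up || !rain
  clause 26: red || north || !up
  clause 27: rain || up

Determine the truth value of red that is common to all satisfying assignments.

Suppose red = false.
Branch on hail: set hail = true.
(north) alone gives north = true.
(!up) alone gives up = false.
That conflicts with the unit clause (up).
Backtrack on hail: now try hail = false.
(north) alone gives north = true.
That conflicts with the unit clause (!north).
Either choice for hail ends in contradiction.
So every satisfying assignment has red = True.

True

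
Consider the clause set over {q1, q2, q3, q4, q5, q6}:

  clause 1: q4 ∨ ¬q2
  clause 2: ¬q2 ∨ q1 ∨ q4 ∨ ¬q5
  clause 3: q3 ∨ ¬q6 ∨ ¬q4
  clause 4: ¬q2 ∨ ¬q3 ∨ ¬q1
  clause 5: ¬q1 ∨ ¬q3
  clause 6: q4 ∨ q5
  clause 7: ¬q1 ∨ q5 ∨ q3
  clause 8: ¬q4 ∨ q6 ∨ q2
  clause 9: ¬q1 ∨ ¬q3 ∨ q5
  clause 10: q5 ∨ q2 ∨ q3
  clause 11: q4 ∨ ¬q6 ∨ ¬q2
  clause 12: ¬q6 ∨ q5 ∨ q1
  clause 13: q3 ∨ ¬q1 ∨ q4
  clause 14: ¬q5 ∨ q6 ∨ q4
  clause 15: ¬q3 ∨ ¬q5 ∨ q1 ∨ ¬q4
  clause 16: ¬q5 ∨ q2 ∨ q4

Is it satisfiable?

Case q4 = True:
Case q3 = False:
Unit clause (¬q6) forces q6 = False.
Unit clause (q2) forces q2 = True.
Case q1 = False:
No clause remains; q5 is free.
A satisfying assignment: q1: False,  q2: True,  q3: False,  q4: True,  q5: False,  q6: False.

Satisfiable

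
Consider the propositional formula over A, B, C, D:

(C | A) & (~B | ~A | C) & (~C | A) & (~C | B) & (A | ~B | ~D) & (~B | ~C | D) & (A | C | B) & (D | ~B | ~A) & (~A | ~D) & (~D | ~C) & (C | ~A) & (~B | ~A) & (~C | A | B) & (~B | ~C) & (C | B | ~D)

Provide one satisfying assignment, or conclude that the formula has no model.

UNSATISFIABLE

Case C = 1:
Unit clause (A) forces A = 1.
Unit clause (B) forces B = 1.
Now (~B) is unsatisfied and unit — conflict.
That branch fails; take C = 0 instead.
Unit clause (A) forces A = 1.
Now (~A) is unsatisfied and unit — conflict.
Both values of C lead to a conflict.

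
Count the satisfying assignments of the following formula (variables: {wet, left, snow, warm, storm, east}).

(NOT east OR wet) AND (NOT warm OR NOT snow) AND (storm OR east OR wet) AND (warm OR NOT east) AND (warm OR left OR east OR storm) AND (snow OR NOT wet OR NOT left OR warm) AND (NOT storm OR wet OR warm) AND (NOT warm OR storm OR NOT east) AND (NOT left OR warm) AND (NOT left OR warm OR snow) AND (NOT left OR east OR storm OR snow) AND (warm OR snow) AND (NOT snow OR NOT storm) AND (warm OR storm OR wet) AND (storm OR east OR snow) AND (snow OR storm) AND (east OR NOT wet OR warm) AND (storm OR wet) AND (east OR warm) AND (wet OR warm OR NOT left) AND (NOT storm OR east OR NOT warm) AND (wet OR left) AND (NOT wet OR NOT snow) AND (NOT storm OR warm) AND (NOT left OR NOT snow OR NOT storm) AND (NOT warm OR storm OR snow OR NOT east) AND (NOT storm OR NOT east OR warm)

2

There are 2^6 = 64 truth assignments over (wet, left, snow, warm, storm, east).
Split on wet. With wet = true, the clauses containing wet are satisfied and NOT wet drops from the rest; 2 of the 2^5 = 32 assignments to the other variables satisfy what remains.
With wet = false, by the same count on the reduced clause set, 0 assignments work.
Total: 2 + 0 = 2.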